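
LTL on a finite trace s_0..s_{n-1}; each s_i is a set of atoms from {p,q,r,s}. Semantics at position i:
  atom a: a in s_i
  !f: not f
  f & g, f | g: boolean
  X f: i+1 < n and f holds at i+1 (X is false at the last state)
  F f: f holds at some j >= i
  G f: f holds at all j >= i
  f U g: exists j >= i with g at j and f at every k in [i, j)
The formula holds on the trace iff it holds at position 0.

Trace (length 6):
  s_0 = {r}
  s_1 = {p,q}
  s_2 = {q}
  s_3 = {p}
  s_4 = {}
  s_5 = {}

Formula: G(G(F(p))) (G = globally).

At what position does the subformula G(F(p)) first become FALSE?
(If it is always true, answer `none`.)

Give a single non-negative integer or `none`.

Answer: 0

Derivation:
s_0={r}: G(F(p))=False F(p)=True p=False
s_1={p,q}: G(F(p))=False F(p)=True p=True
s_2={q}: G(F(p))=False F(p)=True p=False
s_3={p}: G(F(p))=False F(p)=True p=True
s_4={}: G(F(p))=False F(p)=False p=False
s_5={}: G(F(p))=False F(p)=False p=False
G(G(F(p))) holds globally = False
First violation at position 0.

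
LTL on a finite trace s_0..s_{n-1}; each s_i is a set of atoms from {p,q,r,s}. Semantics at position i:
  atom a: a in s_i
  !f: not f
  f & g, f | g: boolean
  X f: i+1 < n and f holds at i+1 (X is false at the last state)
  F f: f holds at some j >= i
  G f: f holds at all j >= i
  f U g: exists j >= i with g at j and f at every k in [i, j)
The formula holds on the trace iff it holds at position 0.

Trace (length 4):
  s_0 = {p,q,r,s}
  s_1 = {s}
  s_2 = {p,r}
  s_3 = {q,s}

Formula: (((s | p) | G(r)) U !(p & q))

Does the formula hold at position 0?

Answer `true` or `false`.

Answer: true

Derivation:
s_0={p,q,r,s}: (((s | p) | G(r)) U !(p & q))=True ((s | p) | G(r))=True (s | p)=True s=True p=True G(r)=False r=True !(p & q)=False (p & q)=True q=True
s_1={s}: (((s | p) | G(r)) U !(p & q))=True ((s | p) | G(r))=True (s | p)=True s=True p=False G(r)=False r=False !(p & q)=True (p & q)=False q=False
s_2={p,r}: (((s | p) | G(r)) U !(p & q))=True ((s | p) | G(r))=True (s | p)=True s=False p=True G(r)=False r=True !(p & q)=True (p & q)=False q=False
s_3={q,s}: (((s | p) | G(r)) U !(p & q))=True ((s | p) | G(r))=True (s | p)=True s=True p=False G(r)=False r=False !(p & q)=True (p & q)=False q=True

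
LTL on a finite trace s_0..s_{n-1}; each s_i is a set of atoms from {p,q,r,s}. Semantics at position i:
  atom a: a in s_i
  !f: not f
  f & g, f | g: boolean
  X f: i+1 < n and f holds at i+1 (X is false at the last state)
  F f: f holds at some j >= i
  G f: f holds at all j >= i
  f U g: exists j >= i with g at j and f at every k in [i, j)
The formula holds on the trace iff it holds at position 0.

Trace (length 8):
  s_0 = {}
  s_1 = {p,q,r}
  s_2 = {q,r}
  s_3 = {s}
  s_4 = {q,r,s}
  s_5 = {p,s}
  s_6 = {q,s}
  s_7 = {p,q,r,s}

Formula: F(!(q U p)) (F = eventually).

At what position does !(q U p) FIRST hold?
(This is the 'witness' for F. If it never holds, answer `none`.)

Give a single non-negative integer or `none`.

Answer: 0

Derivation:
s_0={}: !(q U p)=True (q U p)=False q=False p=False
s_1={p,q,r}: !(q U p)=False (q U p)=True q=True p=True
s_2={q,r}: !(q U p)=True (q U p)=False q=True p=False
s_3={s}: !(q U p)=True (q U p)=False q=False p=False
s_4={q,r,s}: !(q U p)=False (q U p)=True q=True p=False
s_5={p,s}: !(q U p)=False (q U p)=True q=False p=True
s_6={q,s}: !(q U p)=False (q U p)=True q=True p=False
s_7={p,q,r,s}: !(q U p)=False (q U p)=True q=True p=True
F(!(q U p)) holds; first witness at position 0.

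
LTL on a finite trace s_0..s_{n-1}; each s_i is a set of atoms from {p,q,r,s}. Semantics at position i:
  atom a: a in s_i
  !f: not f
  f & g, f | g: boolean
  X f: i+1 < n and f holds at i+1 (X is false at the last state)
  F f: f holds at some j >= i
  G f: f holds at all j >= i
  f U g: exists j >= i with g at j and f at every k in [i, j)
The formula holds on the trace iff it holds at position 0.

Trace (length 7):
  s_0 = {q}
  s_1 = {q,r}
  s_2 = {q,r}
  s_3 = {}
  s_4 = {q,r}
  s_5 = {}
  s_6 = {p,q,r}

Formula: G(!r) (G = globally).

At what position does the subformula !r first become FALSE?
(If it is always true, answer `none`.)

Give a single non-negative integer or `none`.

s_0={q}: !r=True r=False
s_1={q,r}: !r=False r=True
s_2={q,r}: !r=False r=True
s_3={}: !r=True r=False
s_4={q,r}: !r=False r=True
s_5={}: !r=True r=False
s_6={p,q,r}: !r=False r=True
G(!r) holds globally = False
First violation at position 1.

Answer: 1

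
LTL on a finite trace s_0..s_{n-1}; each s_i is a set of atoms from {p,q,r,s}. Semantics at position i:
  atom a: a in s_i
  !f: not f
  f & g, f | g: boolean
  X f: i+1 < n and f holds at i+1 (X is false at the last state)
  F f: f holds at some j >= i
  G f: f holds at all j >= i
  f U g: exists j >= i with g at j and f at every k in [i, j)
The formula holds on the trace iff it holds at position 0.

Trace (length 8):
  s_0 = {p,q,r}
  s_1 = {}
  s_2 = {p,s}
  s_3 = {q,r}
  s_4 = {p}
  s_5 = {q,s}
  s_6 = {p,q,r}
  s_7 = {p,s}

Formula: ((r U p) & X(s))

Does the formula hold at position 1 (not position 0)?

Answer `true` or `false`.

s_0={p,q,r}: ((r U p) & X(s))=False (r U p)=True r=True p=True X(s)=False s=False
s_1={}: ((r U p) & X(s))=False (r U p)=False r=False p=False X(s)=True s=False
s_2={p,s}: ((r U p) & X(s))=False (r U p)=True r=False p=True X(s)=False s=True
s_3={q,r}: ((r U p) & X(s))=False (r U p)=True r=True p=False X(s)=False s=False
s_4={p}: ((r U p) & X(s))=True (r U p)=True r=False p=True X(s)=True s=False
s_5={q,s}: ((r U p) & X(s))=False (r U p)=False r=False p=False X(s)=False s=True
s_6={p,q,r}: ((r U p) & X(s))=True (r U p)=True r=True p=True X(s)=True s=False
s_7={p,s}: ((r U p) & X(s))=False (r U p)=True r=False p=True X(s)=False s=True
Evaluating at position 1: result = False

Answer: false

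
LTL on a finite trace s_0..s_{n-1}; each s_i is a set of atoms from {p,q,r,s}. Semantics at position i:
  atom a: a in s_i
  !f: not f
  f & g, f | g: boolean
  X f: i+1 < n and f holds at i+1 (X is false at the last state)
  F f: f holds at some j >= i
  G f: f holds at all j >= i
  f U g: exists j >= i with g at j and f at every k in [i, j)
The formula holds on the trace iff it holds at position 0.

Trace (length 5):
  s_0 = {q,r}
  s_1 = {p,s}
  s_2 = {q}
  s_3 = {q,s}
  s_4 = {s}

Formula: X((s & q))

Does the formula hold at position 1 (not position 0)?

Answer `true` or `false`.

s_0={q,r}: X((s & q))=False (s & q)=False s=False q=True
s_1={p,s}: X((s & q))=False (s & q)=False s=True q=False
s_2={q}: X((s & q))=True (s & q)=False s=False q=True
s_3={q,s}: X((s & q))=False (s & q)=True s=True q=True
s_4={s}: X((s & q))=False (s & q)=False s=True q=False
Evaluating at position 1: result = False

Answer: false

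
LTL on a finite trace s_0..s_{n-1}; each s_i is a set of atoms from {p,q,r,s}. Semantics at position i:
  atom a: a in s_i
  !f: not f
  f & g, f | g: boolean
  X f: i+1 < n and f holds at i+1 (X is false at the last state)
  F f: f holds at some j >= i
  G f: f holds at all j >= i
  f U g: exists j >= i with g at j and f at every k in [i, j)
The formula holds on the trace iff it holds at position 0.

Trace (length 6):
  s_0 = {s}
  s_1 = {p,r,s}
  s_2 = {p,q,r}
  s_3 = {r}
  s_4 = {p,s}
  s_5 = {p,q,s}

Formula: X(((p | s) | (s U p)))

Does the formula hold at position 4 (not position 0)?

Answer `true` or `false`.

Answer: true

Derivation:
s_0={s}: X(((p | s) | (s U p)))=True ((p | s) | (s U p))=True (p | s)=True p=False s=True (s U p)=True
s_1={p,r,s}: X(((p | s) | (s U p)))=True ((p | s) | (s U p))=True (p | s)=True p=True s=True (s U p)=True
s_2={p,q,r}: X(((p | s) | (s U p)))=False ((p | s) | (s U p))=True (p | s)=True p=True s=False (s U p)=True
s_3={r}: X(((p | s) | (s U p)))=True ((p | s) | (s U p))=False (p | s)=False p=False s=False (s U p)=False
s_4={p,s}: X(((p | s) | (s U p)))=True ((p | s) | (s U p))=True (p | s)=True p=True s=True (s U p)=True
s_5={p,q,s}: X(((p | s) | (s U p)))=False ((p | s) | (s U p))=True (p | s)=True p=True s=True (s U p)=True
Evaluating at position 4: result = True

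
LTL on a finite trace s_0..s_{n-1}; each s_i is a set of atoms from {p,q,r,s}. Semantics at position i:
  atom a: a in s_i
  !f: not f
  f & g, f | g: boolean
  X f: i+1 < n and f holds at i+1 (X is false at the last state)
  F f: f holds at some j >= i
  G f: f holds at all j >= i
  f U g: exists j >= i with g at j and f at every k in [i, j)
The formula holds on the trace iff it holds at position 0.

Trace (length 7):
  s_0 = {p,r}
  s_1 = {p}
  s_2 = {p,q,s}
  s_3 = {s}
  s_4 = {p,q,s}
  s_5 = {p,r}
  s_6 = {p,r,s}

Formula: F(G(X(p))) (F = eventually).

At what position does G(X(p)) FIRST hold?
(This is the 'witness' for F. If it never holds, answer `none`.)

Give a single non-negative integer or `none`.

Answer: none

Derivation:
s_0={p,r}: G(X(p))=False X(p)=True p=True
s_1={p}: G(X(p))=False X(p)=True p=True
s_2={p,q,s}: G(X(p))=False X(p)=False p=True
s_3={s}: G(X(p))=False X(p)=True p=False
s_4={p,q,s}: G(X(p))=False X(p)=True p=True
s_5={p,r}: G(X(p))=False X(p)=True p=True
s_6={p,r,s}: G(X(p))=False X(p)=False p=True
F(G(X(p))) does not hold (no witness exists).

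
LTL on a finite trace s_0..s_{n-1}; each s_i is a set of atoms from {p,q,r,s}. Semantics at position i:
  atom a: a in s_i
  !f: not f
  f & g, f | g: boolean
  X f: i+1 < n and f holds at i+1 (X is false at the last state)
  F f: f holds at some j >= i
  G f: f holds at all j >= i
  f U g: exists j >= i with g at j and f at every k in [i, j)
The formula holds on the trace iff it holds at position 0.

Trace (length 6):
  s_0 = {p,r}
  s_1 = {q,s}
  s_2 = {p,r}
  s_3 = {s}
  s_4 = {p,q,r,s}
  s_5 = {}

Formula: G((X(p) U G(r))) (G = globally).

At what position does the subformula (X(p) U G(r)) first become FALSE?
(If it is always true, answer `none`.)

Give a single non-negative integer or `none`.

s_0={p,r}: (X(p) U G(r))=False X(p)=False p=True G(r)=False r=True
s_1={q,s}: (X(p) U G(r))=False X(p)=True p=False G(r)=False r=False
s_2={p,r}: (X(p) U G(r))=False X(p)=False p=True G(r)=False r=True
s_3={s}: (X(p) U G(r))=False X(p)=True p=False G(r)=False r=False
s_4={p,q,r,s}: (X(p) U G(r))=False X(p)=False p=True G(r)=False r=True
s_5={}: (X(p) U G(r))=False X(p)=False p=False G(r)=False r=False
G((X(p) U G(r))) holds globally = False
First violation at position 0.

Answer: 0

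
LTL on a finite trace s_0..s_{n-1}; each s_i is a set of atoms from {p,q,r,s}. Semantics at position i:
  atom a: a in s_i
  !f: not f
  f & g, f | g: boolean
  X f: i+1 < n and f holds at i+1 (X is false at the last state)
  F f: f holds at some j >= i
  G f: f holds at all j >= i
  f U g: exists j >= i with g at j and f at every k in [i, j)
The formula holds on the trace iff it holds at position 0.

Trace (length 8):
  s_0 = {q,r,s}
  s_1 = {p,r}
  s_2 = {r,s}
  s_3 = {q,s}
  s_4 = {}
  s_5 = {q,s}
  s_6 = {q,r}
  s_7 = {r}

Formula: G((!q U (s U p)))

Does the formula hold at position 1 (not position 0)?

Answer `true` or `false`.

Answer: false

Derivation:
s_0={q,r,s}: G((!q U (s U p)))=False (!q U (s U p))=True !q=False q=True (s U p)=True s=True p=False
s_1={p,r}: G((!q U (s U p)))=False (!q U (s U p))=True !q=True q=False (s U p)=True s=False p=True
s_2={r,s}: G((!q U (s U p)))=False (!q U (s U p))=False !q=True q=False (s U p)=False s=True p=False
s_3={q,s}: G((!q U (s U p)))=False (!q U (s U p))=False !q=False q=True (s U p)=False s=True p=False
s_4={}: G((!q U (s U p)))=False (!q U (s U p))=False !q=True q=False (s U p)=False s=False p=False
s_5={q,s}: G((!q U (s U p)))=False (!q U (s U p))=False !q=False q=True (s U p)=False s=True p=False
s_6={q,r}: G((!q U (s U p)))=False (!q U (s U p))=False !q=False q=True (s U p)=False s=False p=False
s_7={r}: G((!q U (s U p)))=False (!q U (s U p))=False !q=True q=False (s U p)=False s=False p=False
Evaluating at position 1: result = False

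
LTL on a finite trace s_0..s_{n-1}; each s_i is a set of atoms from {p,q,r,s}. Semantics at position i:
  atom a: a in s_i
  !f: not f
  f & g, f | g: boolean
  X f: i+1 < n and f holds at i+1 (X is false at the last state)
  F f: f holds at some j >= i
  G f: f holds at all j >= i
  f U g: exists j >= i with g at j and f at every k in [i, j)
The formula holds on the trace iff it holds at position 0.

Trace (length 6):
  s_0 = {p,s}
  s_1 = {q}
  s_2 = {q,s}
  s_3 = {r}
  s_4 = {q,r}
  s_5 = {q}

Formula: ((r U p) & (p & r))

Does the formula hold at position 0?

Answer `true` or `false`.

s_0={p,s}: ((r U p) & (p & r))=False (r U p)=True r=False p=True (p & r)=False
s_1={q}: ((r U p) & (p & r))=False (r U p)=False r=False p=False (p & r)=False
s_2={q,s}: ((r U p) & (p & r))=False (r U p)=False r=False p=False (p & r)=False
s_3={r}: ((r U p) & (p & r))=False (r U p)=False r=True p=False (p & r)=False
s_4={q,r}: ((r U p) & (p & r))=False (r U p)=False r=True p=False (p & r)=False
s_5={q}: ((r U p) & (p & r))=False (r U p)=False r=False p=False (p & r)=False

Answer: false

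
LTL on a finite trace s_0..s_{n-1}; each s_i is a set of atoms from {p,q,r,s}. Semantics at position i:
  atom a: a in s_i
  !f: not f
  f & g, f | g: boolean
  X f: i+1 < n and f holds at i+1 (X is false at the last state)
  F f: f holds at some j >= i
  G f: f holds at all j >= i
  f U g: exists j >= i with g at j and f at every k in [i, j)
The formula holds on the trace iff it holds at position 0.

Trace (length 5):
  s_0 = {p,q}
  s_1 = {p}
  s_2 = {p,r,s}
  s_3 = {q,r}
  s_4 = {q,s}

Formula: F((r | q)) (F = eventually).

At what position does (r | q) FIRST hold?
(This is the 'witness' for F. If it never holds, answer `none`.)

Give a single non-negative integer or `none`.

s_0={p,q}: (r | q)=True r=False q=True
s_1={p}: (r | q)=False r=False q=False
s_2={p,r,s}: (r | q)=True r=True q=False
s_3={q,r}: (r | q)=True r=True q=True
s_4={q,s}: (r | q)=True r=False q=True
F((r | q)) holds; first witness at position 0.

Answer: 0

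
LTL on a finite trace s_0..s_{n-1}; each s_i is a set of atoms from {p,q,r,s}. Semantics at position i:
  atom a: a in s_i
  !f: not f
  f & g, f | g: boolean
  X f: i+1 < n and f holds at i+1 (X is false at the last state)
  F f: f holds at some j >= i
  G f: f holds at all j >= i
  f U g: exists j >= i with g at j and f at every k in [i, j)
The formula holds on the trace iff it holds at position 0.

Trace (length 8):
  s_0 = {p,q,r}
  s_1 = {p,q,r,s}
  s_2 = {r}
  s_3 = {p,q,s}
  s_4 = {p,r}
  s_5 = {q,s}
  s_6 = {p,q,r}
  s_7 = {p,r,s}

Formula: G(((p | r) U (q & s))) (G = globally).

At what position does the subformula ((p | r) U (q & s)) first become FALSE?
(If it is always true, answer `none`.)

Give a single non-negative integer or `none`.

Answer: 6

Derivation:
s_0={p,q,r}: ((p | r) U (q & s))=True (p | r)=True p=True r=True (q & s)=False q=True s=False
s_1={p,q,r,s}: ((p | r) U (q & s))=True (p | r)=True p=True r=True (q & s)=True q=True s=True
s_2={r}: ((p | r) U (q & s))=True (p | r)=True p=False r=True (q & s)=False q=False s=False
s_3={p,q,s}: ((p | r) U (q & s))=True (p | r)=True p=True r=False (q & s)=True q=True s=True
s_4={p,r}: ((p | r) U (q & s))=True (p | r)=True p=True r=True (q & s)=False q=False s=False
s_5={q,s}: ((p | r) U (q & s))=True (p | r)=False p=False r=False (q & s)=True q=True s=True
s_6={p,q,r}: ((p | r) U (q & s))=False (p | r)=True p=True r=True (q & s)=False q=True s=False
s_7={p,r,s}: ((p | r) U (q & s))=False (p | r)=True p=True r=True (q & s)=False q=False s=True
G(((p | r) U (q & s))) holds globally = False
First violation at position 6.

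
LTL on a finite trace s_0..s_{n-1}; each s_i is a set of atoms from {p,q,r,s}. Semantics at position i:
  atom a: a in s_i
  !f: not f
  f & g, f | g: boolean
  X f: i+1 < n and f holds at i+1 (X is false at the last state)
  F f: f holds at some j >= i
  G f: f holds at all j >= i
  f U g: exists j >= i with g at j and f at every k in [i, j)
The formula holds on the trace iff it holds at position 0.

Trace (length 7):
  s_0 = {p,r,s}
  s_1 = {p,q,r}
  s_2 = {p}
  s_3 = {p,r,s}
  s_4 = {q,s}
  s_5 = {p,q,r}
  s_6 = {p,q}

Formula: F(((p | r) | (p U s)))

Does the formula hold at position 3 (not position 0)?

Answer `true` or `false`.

s_0={p,r,s}: F(((p | r) | (p U s)))=True ((p | r) | (p U s))=True (p | r)=True p=True r=True (p U s)=True s=True
s_1={p,q,r}: F(((p | r) | (p U s)))=True ((p | r) | (p U s))=True (p | r)=True p=True r=True (p U s)=True s=False
s_2={p}: F(((p | r) | (p U s)))=True ((p | r) | (p U s))=True (p | r)=True p=True r=False (p U s)=True s=False
s_3={p,r,s}: F(((p | r) | (p U s)))=True ((p | r) | (p U s))=True (p | r)=True p=True r=True (p U s)=True s=True
s_4={q,s}: F(((p | r) | (p U s)))=True ((p | r) | (p U s))=True (p | r)=False p=False r=False (p U s)=True s=True
s_5={p,q,r}: F(((p | r) | (p U s)))=True ((p | r) | (p U s))=True (p | r)=True p=True r=True (p U s)=False s=False
s_6={p,q}: F(((p | r) | (p U s)))=True ((p | r) | (p U s))=True (p | r)=True p=True r=False (p U s)=False s=False
Evaluating at position 3: result = True

Answer: true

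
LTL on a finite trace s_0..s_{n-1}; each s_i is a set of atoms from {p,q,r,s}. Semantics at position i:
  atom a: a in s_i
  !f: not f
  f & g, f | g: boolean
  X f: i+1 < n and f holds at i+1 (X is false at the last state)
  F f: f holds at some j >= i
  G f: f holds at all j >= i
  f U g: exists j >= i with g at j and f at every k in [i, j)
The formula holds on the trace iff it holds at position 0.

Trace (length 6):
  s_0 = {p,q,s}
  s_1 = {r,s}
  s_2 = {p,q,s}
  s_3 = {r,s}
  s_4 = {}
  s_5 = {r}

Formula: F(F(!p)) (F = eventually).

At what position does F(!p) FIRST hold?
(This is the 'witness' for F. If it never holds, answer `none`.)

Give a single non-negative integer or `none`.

Answer: 0

Derivation:
s_0={p,q,s}: F(!p)=True !p=False p=True
s_1={r,s}: F(!p)=True !p=True p=False
s_2={p,q,s}: F(!p)=True !p=False p=True
s_3={r,s}: F(!p)=True !p=True p=False
s_4={}: F(!p)=True !p=True p=False
s_5={r}: F(!p)=True !p=True p=False
F(F(!p)) holds; first witness at position 0.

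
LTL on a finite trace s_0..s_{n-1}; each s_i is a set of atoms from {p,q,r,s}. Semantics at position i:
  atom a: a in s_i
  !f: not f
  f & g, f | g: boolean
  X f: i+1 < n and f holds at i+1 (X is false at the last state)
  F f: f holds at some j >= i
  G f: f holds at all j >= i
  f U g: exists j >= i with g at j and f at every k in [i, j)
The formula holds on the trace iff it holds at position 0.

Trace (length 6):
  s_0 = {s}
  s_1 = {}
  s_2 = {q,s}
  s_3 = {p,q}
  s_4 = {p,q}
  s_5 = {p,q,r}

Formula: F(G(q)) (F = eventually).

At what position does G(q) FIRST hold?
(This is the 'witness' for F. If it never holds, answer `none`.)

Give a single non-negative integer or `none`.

Answer: 2

Derivation:
s_0={s}: G(q)=False q=False
s_1={}: G(q)=False q=False
s_2={q,s}: G(q)=True q=True
s_3={p,q}: G(q)=True q=True
s_4={p,q}: G(q)=True q=True
s_5={p,q,r}: G(q)=True q=True
F(G(q)) holds; first witness at position 2.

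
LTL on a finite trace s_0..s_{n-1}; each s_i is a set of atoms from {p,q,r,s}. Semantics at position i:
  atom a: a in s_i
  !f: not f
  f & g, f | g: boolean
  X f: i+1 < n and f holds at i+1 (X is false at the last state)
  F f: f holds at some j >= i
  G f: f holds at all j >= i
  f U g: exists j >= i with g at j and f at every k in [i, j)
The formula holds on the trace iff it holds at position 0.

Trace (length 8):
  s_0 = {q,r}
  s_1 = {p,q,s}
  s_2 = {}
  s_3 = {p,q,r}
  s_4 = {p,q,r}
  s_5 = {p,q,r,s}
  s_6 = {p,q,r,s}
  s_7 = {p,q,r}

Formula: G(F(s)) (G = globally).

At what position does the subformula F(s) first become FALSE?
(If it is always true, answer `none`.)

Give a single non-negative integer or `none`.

s_0={q,r}: F(s)=True s=False
s_1={p,q,s}: F(s)=True s=True
s_2={}: F(s)=True s=False
s_3={p,q,r}: F(s)=True s=False
s_4={p,q,r}: F(s)=True s=False
s_5={p,q,r,s}: F(s)=True s=True
s_6={p,q,r,s}: F(s)=True s=True
s_7={p,q,r}: F(s)=False s=False
G(F(s)) holds globally = False
First violation at position 7.

Answer: 7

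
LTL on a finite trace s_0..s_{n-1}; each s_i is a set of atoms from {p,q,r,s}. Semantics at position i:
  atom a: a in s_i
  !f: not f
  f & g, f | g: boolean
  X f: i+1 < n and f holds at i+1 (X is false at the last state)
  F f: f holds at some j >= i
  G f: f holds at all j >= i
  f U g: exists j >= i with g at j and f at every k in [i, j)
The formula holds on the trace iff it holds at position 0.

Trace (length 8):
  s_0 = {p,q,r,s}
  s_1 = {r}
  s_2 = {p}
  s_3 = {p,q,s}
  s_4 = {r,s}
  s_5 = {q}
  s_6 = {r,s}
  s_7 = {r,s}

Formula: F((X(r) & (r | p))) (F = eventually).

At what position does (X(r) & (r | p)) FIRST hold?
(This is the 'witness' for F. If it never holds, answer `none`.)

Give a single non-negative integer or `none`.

s_0={p,q,r,s}: (X(r) & (r | p))=True X(r)=True r=True (r | p)=True p=True
s_1={r}: (X(r) & (r | p))=False X(r)=False r=True (r | p)=True p=False
s_2={p}: (X(r) & (r | p))=False X(r)=False r=False (r | p)=True p=True
s_3={p,q,s}: (X(r) & (r | p))=True X(r)=True r=False (r | p)=True p=True
s_4={r,s}: (X(r) & (r | p))=False X(r)=False r=True (r | p)=True p=False
s_5={q}: (X(r) & (r | p))=False X(r)=True r=False (r | p)=False p=False
s_6={r,s}: (X(r) & (r | p))=True X(r)=True r=True (r | p)=True p=False
s_7={r,s}: (X(r) & (r | p))=False X(r)=False r=True (r | p)=True p=False
F((X(r) & (r | p))) holds; first witness at position 0.

Answer: 0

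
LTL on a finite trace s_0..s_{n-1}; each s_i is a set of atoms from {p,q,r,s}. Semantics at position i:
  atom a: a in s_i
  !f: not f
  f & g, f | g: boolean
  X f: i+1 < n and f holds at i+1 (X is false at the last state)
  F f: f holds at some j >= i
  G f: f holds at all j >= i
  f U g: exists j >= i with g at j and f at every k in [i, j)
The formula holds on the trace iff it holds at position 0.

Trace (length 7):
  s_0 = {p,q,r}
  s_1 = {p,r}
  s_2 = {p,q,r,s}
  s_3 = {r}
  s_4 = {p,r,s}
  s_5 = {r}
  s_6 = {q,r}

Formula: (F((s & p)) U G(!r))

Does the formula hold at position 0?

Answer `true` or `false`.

s_0={p,q,r}: (F((s & p)) U G(!r))=False F((s & p))=True (s & p)=False s=False p=True G(!r)=False !r=False r=True
s_1={p,r}: (F((s & p)) U G(!r))=False F((s & p))=True (s & p)=False s=False p=True G(!r)=False !r=False r=True
s_2={p,q,r,s}: (F((s & p)) U G(!r))=False F((s & p))=True (s & p)=True s=True p=True G(!r)=False !r=False r=True
s_3={r}: (F((s & p)) U G(!r))=False F((s & p))=True (s & p)=False s=False p=False G(!r)=False !r=False r=True
s_4={p,r,s}: (F((s & p)) U G(!r))=False F((s & p))=True (s & p)=True s=True p=True G(!r)=False !r=False r=True
s_5={r}: (F((s & p)) U G(!r))=False F((s & p))=False (s & p)=False s=False p=False G(!r)=False !r=False r=True
s_6={q,r}: (F((s & p)) U G(!r))=False F((s & p))=False (s & p)=False s=False p=False G(!r)=False !r=False r=True

Answer: false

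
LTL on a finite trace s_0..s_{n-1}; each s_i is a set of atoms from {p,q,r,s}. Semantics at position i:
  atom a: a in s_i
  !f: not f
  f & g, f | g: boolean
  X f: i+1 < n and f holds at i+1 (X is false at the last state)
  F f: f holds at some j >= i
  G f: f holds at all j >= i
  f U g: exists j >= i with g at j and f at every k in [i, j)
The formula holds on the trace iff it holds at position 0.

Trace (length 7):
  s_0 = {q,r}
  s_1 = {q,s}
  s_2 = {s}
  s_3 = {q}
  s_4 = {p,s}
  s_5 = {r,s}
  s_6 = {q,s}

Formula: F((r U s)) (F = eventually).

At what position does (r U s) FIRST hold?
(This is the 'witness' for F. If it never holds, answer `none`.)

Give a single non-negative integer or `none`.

s_0={q,r}: (r U s)=True r=True s=False
s_1={q,s}: (r U s)=True r=False s=True
s_2={s}: (r U s)=True r=False s=True
s_3={q}: (r U s)=False r=False s=False
s_4={p,s}: (r U s)=True r=False s=True
s_5={r,s}: (r U s)=True r=True s=True
s_6={q,s}: (r U s)=True r=False s=True
F((r U s)) holds; first witness at position 0.

Answer: 0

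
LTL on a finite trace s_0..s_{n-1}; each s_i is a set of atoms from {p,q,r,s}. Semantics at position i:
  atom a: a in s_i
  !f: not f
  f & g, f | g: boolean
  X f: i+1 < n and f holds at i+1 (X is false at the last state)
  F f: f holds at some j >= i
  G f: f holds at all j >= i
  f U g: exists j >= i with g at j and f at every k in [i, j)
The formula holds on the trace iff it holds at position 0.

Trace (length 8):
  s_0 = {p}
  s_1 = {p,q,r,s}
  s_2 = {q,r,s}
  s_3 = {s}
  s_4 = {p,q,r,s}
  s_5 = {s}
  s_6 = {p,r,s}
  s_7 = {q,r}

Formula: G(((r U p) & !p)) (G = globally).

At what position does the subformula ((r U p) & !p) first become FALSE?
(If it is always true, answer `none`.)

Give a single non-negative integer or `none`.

s_0={p}: ((r U p) & !p)=False (r U p)=True r=False p=True !p=False
s_1={p,q,r,s}: ((r U p) & !p)=False (r U p)=True r=True p=True !p=False
s_2={q,r,s}: ((r U p) & !p)=False (r U p)=False r=True p=False !p=True
s_3={s}: ((r U p) & !p)=False (r U p)=False r=False p=False !p=True
s_4={p,q,r,s}: ((r U p) & !p)=False (r U p)=True r=True p=True !p=False
s_5={s}: ((r U p) & !p)=False (r U p)=False r=False p=False !p=True
s_6={p,r,s}: ((r U p) & !p)=False (r U p)=True r=True p=True !p=False
s_7={q,r}: ((r U p) & !p)=False (r U p)=False r=True p=False !p=True
G(((r U p) & !p)) holds globally = False
First violation at position 0.

Answer: 0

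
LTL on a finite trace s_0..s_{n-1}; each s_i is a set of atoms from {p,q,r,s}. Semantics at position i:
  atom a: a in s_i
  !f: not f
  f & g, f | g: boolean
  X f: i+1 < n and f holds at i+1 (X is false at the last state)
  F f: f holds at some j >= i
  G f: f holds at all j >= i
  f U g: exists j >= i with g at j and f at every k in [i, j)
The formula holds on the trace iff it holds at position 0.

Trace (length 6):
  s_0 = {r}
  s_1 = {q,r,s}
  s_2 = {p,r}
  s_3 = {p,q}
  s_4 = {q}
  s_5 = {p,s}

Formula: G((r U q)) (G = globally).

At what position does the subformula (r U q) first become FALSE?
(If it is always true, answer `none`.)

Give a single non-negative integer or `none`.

Answer: 5

Derivation:
s_0={r}: (r U q)=True r=True q=False
s_1={q,r,s}: (r U q)=True r=True q=True
s_2={p,r}: (r U q)=True r=True q=False
s_3={p,q}: (r U q)=True r=False q=True
s_4={q}: (r U q)=True r=False q=True
s_5={p,s}: (r U q)=False r=False q=False
G((r U q)) holds globally = False
First violation at position 5.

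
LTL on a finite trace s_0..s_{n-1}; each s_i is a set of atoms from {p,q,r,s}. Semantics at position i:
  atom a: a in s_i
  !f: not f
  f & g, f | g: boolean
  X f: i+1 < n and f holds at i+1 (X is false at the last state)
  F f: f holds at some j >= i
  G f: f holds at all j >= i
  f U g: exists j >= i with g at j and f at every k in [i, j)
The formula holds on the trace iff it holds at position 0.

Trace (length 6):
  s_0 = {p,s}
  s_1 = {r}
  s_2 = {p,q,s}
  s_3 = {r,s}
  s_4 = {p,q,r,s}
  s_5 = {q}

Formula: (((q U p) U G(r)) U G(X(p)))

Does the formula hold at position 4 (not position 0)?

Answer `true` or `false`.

Answer: false

Derivation:
s_0={p,s}: (((q U p) U G(r)) U G(X(p)))=False ((q U p) U G(r))=False (q U p)=True q=False p=True G(r)=False r=False G(X(p))=False X(p)=False
s_1={r}: (((q U p) U G(r)) U G(X(p)))=False ((q U p) U G(r))=False (q U p)=False q=False p=False G(r)=False r=True G(X(p))=False X(p)=True
s_2={p,q,s}: (((q U p) U G(r)) U G(X(p)))=False ((q U p) U G(r))=False (q U p)=True q=True p=True G(r)=False r=False G(X(p))=False X(p)=False
s_3={r,s}: (((q U p) U G(r)) U G(X(p)))=False ((q U p) U G(r))=False (q U p)=False q=False p=False G(r)=False r=True G(X(p))=False X(p)=True
s_4={p,q,r,s}: (((q U p) U G(r)) U G(X(p)))=False ((q U p) U G(r))=False (q U p)=True q=True p=True G(r)=False r=True G(X(p))=False X(p)=False
s_5={q}: (((q U p) U G(r)) U G(X(p)))=False ((q U p) U G(r))=False (q U p)=False q=True p=False G(r)=False r=False G(X(p))=False X(p)=False
Evaluating at position 4: result = False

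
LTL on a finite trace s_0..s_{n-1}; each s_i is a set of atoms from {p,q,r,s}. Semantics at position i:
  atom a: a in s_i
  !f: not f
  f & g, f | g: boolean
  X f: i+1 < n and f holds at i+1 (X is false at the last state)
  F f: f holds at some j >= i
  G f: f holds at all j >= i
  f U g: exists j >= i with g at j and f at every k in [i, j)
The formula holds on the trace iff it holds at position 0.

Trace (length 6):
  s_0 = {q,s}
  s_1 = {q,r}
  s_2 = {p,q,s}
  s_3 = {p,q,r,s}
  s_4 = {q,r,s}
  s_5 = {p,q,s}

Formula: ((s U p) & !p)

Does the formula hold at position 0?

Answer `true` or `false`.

s_0={q,s}: ((s U p) & !p)=False (s U p)=False s=True p=False !p=True
s_1={q,r}: ((s U p) & !p)=False (s U p)=False s=False p=False !p=True
s_2={p,q,s}: ((s U p) & !p)=False (s U p)=True s=True p=True !p=False
s_3={p,q,r,s}: ((s U p) & !p)=False (s U p)=True s=True p=True !p=False
s_4={q,r,s}: ((s U p) & !p)=True (s U p)=True s=True p=False !p=True
s_5={p,q,s}: ((s U p) & !p)=False (s U p)=True s=True p=True !p=False

Answer: false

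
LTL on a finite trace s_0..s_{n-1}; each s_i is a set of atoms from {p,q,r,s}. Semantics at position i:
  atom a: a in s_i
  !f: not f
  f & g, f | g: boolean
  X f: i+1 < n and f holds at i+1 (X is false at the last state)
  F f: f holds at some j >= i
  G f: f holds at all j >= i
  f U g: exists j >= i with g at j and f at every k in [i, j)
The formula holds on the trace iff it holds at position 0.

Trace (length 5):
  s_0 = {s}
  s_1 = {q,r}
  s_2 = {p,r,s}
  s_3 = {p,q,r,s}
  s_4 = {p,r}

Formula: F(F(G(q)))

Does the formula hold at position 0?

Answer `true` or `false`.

Answer: false

Derivation:
s_0={s}: F(F(G(q)))=False F(G(q))=False G(q)=False q=False
s_1={q,r}: F(F(G(q)))=False F(G(q))=False G(q)=False q=True
s_2={p,r,s}: F(F(G(q)))=False F(G(q))=False G(q)=False q=False
s_3={p,q,r,s}: F(F(G(q)))=False F(G(q))=False G(q)=False q=True
s_4={p,r}: F(F(G(q)))=False F(G(q))=False G(q)=False q=False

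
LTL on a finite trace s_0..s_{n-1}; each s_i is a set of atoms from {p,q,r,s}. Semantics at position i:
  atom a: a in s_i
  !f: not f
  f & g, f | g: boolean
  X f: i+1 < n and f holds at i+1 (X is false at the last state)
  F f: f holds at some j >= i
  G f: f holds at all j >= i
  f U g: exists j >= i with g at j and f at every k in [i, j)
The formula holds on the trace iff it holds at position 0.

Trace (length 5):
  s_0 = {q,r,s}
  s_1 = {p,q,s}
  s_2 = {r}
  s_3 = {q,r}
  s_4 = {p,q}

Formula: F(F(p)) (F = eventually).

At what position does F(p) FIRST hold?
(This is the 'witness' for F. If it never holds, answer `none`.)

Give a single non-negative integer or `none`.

s_0={q,r,s}: F(p)=True p=False
s_1={p,q,s}: F(p)=True p=True
s_2={r}: F(p)=True p=False
s_3={q,r}: F(p)=True p=False
s_4={p,q}: F(p)=True p=True
F(F(p)) holds; first witness at position 0.

Answer: 0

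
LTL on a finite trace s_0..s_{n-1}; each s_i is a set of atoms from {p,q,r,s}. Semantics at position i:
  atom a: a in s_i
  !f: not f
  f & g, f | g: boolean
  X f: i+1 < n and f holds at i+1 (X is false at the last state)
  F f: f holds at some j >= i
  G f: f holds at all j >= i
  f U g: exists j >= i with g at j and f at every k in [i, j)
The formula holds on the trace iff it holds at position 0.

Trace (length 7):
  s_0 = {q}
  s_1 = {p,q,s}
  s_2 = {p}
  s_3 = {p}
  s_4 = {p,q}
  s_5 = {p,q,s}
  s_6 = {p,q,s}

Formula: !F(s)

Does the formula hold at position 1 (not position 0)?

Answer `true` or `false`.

s_0={q}: !F(s)=False F(s)=True s=False
s_1={p,q,s}: !F(s)=False F(s)=True s=True
s_2={p}: !F(s)=False F(s)=True s=False
s_3={p}: !F(s)=False F(s)=True s=False
s_4={p,q}: !F(s)=False F(s)=True s=False
s_5={p,q,s}: !F(s)=False F(s)=True s=True
s_6={p,q,s}: !F(s)=False F(s)=True s=True
Evaluating at position 1: result = False

Answer: false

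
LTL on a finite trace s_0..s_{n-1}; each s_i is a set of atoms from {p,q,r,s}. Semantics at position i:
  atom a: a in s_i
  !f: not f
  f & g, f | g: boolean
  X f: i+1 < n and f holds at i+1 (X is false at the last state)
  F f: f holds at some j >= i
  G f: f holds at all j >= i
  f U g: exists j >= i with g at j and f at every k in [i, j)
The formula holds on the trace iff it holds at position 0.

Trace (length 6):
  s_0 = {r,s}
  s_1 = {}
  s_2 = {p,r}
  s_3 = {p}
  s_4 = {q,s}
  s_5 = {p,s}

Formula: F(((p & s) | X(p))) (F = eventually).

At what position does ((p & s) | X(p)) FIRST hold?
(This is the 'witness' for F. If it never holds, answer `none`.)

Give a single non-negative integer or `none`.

s_0={r,s}: ((p & s) | X(p))=False (p & s)=False p=False s=True X(p)=False
s_1={}: ((p & s) | X(p))=True (p & s)=False p=False s=False X(p)=True
s_2={p,r}: ((p & s) | X(p))=True (p & s)=False p=True s=False X(p)=True
s_3={p}: ((p & s) | X(p))=False (p & s)=False p=True s=False X(p)=False
s_4={q,s}: ((p & s) | X(p))=True (p & s)=False p=False s=True X(p)=True
s_5={p,s}: ((p & s) | X(p))=True (p & s)=True p=True s=True X(p)=False
F(((p & s) | X(p))) holds; first witness at position 1.

Answer: 1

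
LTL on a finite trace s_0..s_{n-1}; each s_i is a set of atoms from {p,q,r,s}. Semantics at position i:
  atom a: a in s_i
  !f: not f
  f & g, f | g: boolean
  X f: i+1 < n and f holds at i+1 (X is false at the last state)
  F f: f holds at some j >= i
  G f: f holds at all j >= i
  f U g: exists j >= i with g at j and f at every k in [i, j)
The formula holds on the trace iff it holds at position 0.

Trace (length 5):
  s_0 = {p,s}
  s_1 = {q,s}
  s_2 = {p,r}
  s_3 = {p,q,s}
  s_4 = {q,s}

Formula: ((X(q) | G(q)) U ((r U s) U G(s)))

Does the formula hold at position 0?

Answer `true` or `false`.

Answer: true

Derivation:
s_0={p,s}: ((X(q) | G(q)) U ((r U s) U G(s)))=True (X(q) | G(q))=True X(q)=True q=False G(q)=False ((r U s) U G(s))=True (r U s)=True r=False s=True G(s)=False
s_1={q,s}: ((X(q) | G(q)) U ((r U s) U G(s)))=True (X(q) | G(q))=False X(q)=False q=True G(q)=False ((r U s) U G(s))=True (r U s)=True r=False s=True G(s)=False
s_2={p,r}: ((X(q) | G(q)) U ((r U s) U G(s)))=True (X(q) | G(q))=True X(q)=True q=False G(q)=False ((r U s) U G(s))=True (r U s)=True r=True s=False G(s)=False
s_3={p,q,s}: ((X(q) | G(q)) U ((r U s) U G(s)))=True (X(q) | G(q))=True X(q)=True q=True G(q)=True ((r U s) U G(s))=True (r U s)=True r=False s=True G(s)=True
s_4={q,s}: ((X(q) | G(q)) U ((r U s) U G(s)))=True (X(q) | G(q))=True X(q)=False q=True G(q)=True ((r U s) U G(s))=True (r U s)=True r=False s=True G(s)=True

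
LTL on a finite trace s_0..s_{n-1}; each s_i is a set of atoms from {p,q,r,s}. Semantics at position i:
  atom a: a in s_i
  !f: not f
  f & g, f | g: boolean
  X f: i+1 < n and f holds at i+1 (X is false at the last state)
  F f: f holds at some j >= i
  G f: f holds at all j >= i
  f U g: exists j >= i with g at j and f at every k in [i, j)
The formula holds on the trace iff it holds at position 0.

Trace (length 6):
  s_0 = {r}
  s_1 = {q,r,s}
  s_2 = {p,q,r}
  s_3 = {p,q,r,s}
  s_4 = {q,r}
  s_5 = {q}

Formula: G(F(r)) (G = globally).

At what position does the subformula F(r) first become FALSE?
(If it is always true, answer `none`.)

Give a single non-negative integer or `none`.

Answer: 5

Derivation:
s_0={r}: F(r)=True r=True
s_1={q,r,s}: F(r)=True r=True
s_2={p,q,r}: F(r)=True r=True
s_3={p,q,r,s}: F(r)=True r=True
s_4={q,r}: F(r)=True r=True
s_5={q}: F(r)=False r=False
G(F(r)) holds globally = False
First violation at position 5.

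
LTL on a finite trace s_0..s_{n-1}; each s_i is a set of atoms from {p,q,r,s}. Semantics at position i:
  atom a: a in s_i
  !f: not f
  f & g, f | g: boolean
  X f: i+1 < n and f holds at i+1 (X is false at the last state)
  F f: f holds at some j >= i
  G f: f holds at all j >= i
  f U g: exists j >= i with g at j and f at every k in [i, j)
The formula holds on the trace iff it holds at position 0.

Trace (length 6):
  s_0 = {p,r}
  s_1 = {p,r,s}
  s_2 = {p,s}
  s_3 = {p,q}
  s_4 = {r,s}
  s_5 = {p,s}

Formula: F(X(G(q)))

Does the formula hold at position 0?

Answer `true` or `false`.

Answer: false

Derivation:
s_0={p,r}: F(X(G(q)))=False X(G(q))=False G(q)=False q=False
s_1={p,r,s}: F(X(G(q)))=False X(G(q))=False G(q)=False q=False
s_2={p,s}: F(X(G(q)))=False X(G(q))=False G(q)=False q=False
s_3={p,q}: F(X(G(q)))=False X(G(q))=False G(q)=False q=True
s_4={r,s}: F(X(G(q)))=False X(G(q))=False G(q)=False q=False
s_5={p,s}: F(X(G(q)))=False X(G(q))=False G(q)=False q=False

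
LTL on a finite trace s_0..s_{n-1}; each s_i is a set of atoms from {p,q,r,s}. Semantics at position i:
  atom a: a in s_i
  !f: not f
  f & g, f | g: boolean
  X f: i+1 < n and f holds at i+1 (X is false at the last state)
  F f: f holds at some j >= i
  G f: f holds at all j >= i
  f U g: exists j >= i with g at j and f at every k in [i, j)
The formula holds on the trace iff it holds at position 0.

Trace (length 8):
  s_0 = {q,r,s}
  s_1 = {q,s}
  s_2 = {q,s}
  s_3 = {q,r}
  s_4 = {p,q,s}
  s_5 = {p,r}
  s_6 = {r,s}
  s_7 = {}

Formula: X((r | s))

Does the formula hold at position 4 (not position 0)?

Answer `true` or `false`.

s_0={q,r,s}: X((r | s))=True (r | s)=True r=True s=True
s_1={q,s}: X((r | s))=True (r | s)=True r=False s=True
s_2={q,s}: X((r | s))=True (r | s)=True r=False s=True
s_3={q,r}: X((r | s))=True (r | s)=True r=True s=False
s_4={p,q,s}: X((r | s))=True (r | s)=True r=False s=True
s_5={p,r}: X((r | s))=True (r | s)=True r=True s=False
s_6={r,s}: X((r | s))=False (r | s)=True r=True s=True
s_7={}: X((r | s))=False (r | s)=False r=False s=False
Evaluating at position 4: result = True

Answer: true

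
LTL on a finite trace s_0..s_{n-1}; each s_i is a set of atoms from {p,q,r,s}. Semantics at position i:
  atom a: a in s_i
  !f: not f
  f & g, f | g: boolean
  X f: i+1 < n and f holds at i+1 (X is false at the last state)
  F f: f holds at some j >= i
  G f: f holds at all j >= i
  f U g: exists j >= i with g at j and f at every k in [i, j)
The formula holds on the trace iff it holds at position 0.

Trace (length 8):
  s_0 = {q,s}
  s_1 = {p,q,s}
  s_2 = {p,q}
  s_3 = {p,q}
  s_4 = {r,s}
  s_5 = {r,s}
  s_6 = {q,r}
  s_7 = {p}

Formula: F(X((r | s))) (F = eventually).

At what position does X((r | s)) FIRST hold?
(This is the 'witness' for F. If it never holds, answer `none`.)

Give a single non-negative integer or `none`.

s_0={q,s}: X((r | s))=True (r | s)=True r=False s=True
s_1={p,q,s}: X((r | s))=False (r | s)=True r=False s=True
s_2={p,q}: X((r | s))=False (r | s)=False r=False s=False
s_3={p,q}: X((r | s))=True (r | s)=False r=False s=False
s_4={r,s}: X((r | s))=True (r | s)=True r=True s=True
s_5={r,s}: X((r | s))=True (r | s)=True r=True s=True
s_6={q,r}: X((r | s))=False (r | s)=True r=True s=False
s_7={p}: X((r | s))=False (r | s)=False r=False s=False
F(X((r | s))) holds; first witness at position 0.

Answer: 0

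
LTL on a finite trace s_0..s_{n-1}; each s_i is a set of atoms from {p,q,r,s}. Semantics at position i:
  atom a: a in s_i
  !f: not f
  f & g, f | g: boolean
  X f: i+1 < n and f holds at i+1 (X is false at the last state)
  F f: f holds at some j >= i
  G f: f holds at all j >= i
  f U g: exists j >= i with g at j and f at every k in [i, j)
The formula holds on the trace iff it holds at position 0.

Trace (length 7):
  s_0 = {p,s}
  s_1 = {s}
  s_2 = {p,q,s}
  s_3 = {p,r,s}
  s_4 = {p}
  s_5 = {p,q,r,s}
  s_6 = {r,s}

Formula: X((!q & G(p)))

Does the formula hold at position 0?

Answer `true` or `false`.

s_0={p,s}: X((!q & G(p)))=False (!q & G(p))=False !q=True q=False G(p)=False p=True
s_1={s}: X((!q & G(p)))=False (!q & G(p))=False !q=True q=False G(p)=False p=False
s_2={p,q,s}: X((!q & G(p)))=False (!q & G(p))=False !q=False q=True G(p)=False p=True
s_3={p,r,s}: X((!q & G(p)))=False (!q & G(p))=False !q=True q=False G(p)=False p=True
s_4={p}: X((!q & G(p)))=False (!q & G(p))=False !q=True q=False G(p)=False p=True
s_5={p,q,r,s}: X((!q & G(p)))=False (!q & G(p))=False !q=False q=True G(p)=False p=True
s_6={r,s}: X((!q & G(p)))=False (!q & G(p))=False !q=True q=False G(p)=False p=False

Answer: false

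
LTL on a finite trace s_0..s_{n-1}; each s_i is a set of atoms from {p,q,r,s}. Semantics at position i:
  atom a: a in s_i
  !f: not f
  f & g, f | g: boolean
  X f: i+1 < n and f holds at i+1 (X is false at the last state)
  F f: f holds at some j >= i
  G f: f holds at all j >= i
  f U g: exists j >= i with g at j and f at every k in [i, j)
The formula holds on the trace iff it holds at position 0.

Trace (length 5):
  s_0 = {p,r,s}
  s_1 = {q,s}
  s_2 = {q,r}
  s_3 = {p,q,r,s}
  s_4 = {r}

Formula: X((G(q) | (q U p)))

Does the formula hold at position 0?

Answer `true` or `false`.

s_0={p,r,s}: X((G(q) | (q U p)))=True (G(q) | (q U p))=True G(q)=False q=False (q U p)=True p=True
s_1={q,s}: X((G(q) | (q U p)))=True (G(q) | (q U p))=True G(q)=False q=True (q U p)=True p=False
s_2={q,r}: X((G(q) | (q U p)))=True (G(q) | (q U p))=True G(q)=False q=True (q U p)=True p=False
s_3={p,q,r,s}: X((G(q) | (q U p)))=False (G(q) | (q U p))=True G(q)=False q=True (q U p)=True p=True
s_4={r}: X((G(q) | (q U p)))=False (G(q) | (q U p))=False G(q)=False q=False (q U p)=False p=False

Answer: true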